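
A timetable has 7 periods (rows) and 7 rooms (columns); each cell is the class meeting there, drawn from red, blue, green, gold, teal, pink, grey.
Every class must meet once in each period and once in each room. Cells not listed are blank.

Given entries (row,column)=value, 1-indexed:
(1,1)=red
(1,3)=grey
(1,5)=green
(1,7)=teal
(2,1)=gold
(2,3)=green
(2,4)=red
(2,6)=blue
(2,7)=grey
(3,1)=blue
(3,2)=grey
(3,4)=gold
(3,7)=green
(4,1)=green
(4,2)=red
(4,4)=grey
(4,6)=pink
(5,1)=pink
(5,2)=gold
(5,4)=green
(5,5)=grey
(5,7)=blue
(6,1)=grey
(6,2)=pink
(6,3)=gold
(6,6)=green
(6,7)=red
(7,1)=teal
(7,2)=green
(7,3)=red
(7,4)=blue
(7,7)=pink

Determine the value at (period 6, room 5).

blue

Period 1, room 2: period 1 has {red, green, teal, grey} and room 2 has {red, green, gold, pink, grey}, leaving only blue.
Period 1, room 4: period 1 has {red, blue, green, teal, grey} and room 4 has {red, blue, green, gold, grey}, leaving only pink.
Period 1, room 6: period 1 has {red, blue, green, teal, pink, grey} and room 6 has {blue, green, pink}, leaving only gold.
Period 2, room 2: period 2 has {red, blue, green, gold, grey} and room 2 has {red, blue, green, gold, pink, grey}, leaving only teal.
Period 2, room 5: period 2 has {red, blue, green, gold, teal, grey} and room 5 has {green, grey}, leaving only pink.
Period 4, room 7: period 4 has {red, green, pink, grey} and room 7 has {red, blue, green, teal, pink, grey}, leaving only gold.
Period 5, room 3: period 5 has {blue, green, gold, pink, grey} and room 3 has {red, green, gold, grey}, leaving only teal.
Period 3, room 3: period 3 has {blue, green, gold, grey} and room 3 has {red, green, gold, teal, grey}, leaving only pink.
Period 4, room 3: period 4 has {red, green, gold, pink, grey} and room 3 has {red, green, gold, teal, pink, grey}, leaving only blue.
Period 4, room 5: period 4 has {red, blue, green, gold, pink, grey} and room 5 has {green, pink, grey}, leaving only teal.
Period 6 already has {red, green, gold, pink, grey} and room 5 already has {green, teal, pink, grey}, so period 6, room 5 must be blue.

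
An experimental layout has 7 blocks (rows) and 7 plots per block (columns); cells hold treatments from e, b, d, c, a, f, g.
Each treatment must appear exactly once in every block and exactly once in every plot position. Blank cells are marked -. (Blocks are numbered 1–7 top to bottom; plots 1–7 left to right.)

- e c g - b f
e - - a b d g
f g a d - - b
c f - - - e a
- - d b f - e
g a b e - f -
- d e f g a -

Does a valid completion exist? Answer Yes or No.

No

Block 4, plot 4: block 4 together with plot 4 already contain {e, b, d, c, a, f, g} — every symbol — so nothing can go there. The grid has no valid completion.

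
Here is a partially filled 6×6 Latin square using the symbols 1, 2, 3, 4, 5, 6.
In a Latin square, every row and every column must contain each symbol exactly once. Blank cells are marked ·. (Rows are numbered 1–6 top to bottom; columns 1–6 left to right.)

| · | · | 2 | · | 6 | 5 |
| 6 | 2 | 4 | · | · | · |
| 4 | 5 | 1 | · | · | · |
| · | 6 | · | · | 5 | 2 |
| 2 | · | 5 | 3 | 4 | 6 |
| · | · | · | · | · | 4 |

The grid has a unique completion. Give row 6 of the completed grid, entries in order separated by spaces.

5 3 6 2 1 4

Row 3, column 6: row 3 has {1, 4, 5} and column 6 has {2, 4, 5, 6}, leaving only 3.
Row 2, column 6: row 2 has {2, 4, 6} and column 6 has {2, 3, 4, 5, 6}, leaving only 1.
Row 2, column 4: row 2 has {1, 2, 4, 6} and column 4 has {3}, leaving only 5.
Row 2, column 5: row 2 has {1, 2, 4, 5, 6} and column 5 has {4, 5, 6}, leaving only 3.
Row 3, column 5: row 3 has {1, 3, 4, 5} and column 5 has {3, 4, 5, 6}, leaving only 2.
Row 6, column 5: row 6 has {4} and column 5 has {2, 3, 4, 5, 6}, leaving only 1.
Row 6, column 2: row 6 has {1, 4} and column 2 has {2, 5, 6}, leaving only 3.
Row 6, column 1: row 6 has {1, 3, 4} and column 1 has {2, 4, 6}, leaving only 5.
Row 6, column 3: row 6 has {1, 3, 4, 5} and column 3 has {1, 2, 4, 5}, leaving only 6.
Row 6, column 4: row 6 has {1, 3, 4, 5, 6} and column 4 has {3, 5}, leaving only 2.
So row 6 reads: 5 3 6 2 1 4.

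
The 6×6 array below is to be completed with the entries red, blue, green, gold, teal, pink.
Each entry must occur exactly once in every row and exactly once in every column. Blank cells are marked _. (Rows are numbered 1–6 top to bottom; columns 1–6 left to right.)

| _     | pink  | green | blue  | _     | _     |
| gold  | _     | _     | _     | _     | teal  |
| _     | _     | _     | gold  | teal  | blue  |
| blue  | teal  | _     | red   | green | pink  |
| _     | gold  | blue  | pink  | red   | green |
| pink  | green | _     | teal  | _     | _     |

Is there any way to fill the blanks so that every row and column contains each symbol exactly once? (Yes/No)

Row 1, column 5: row 1 has {blue, green, pink} and column 5 has {red, green, teal}, so it must be gold.
Row 1, column 6: row 1 has {blue, green, gold, pink} and column 6 has {blue, green, teal, pink}, so it must be red.
Row 1, column 1: row 1 has {red, blue, green, gold, pink} and column 1 has {blue, gold, pink}, so it must be teal.
Now row 5, column 1: row 5 together with column 1 already contain {red, blue, green, gold, teal, pink} — every symbol — so nothing can go there. The grid has no valid completion.

No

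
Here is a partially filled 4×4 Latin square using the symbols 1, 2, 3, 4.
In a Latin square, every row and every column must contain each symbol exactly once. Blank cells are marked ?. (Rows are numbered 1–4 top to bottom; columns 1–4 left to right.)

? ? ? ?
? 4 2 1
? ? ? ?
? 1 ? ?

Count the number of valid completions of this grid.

8

Row 1, column 1: eliminating its row and column leaves {1, 2, 3, 4}.
Row 1, column 2: eliminating its row and column leaves {2, 3}.
Row 1, column 3: eliminating its row and column leaves {1, 3, 4}.
Row 1, column 4: eliminating its row and column leaves {2, 3, 4}.
Row 2, column 1: eliminating its row and column leaves {3}.
Row 3, column 1: eliminating its row and column leaves {1, 2, 3, 4}.
Row 3, column 2: eliminating its row and column leaves {2, 3}.
Row 3, column 3: eliminating its row and column leaves {1, 3, 4}.
Row 3, column 4: eliminating its row and column leaves {2, 3, 4}.
Row 4, column 1: eliminating its row and column leaves {2, 3, 4}.
Row 4, column 3: eliminating its row and column leaves {3, 4}.
Row 4, column 4: eliminating its row and column leaves {2, 3, 4}.
Enumerating the assignments across these blanks that avoid any row or column repeat gives 8 completions.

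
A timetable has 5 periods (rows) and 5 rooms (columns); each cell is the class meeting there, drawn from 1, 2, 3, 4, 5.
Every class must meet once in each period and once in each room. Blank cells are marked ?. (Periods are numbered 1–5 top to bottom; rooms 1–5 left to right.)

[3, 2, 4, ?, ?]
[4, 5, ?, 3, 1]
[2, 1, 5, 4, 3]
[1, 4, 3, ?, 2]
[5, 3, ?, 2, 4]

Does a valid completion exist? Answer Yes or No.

Yes

No period or room among the givens repeats a symbol, and propagating forced cells runs into no contradiction.
One valid completion exists (for instance, 3 2 4 1 5 / 4 5 2 3 1 / 2 1 5 4 3 / 1 4 3 5 2 / 5 3 1 2 4).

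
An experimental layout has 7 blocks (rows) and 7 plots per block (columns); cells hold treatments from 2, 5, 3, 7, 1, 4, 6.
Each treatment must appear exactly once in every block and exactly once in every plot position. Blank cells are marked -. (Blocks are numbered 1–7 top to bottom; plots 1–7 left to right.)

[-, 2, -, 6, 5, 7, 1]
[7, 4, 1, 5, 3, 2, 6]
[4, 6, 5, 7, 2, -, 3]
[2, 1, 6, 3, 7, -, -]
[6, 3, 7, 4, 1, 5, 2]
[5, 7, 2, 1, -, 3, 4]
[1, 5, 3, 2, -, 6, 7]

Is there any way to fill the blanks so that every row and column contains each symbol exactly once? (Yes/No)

No block or plot among the givens repeats a symbol, and propagating forced cells runs into no contradiction.
One valid completion exists (for instance, 3 2 4 6 5 7 1 / 7 4 1 5 3 2 6 / 4 6 5 7 2 1 3 / 2 1 6 3 7 4 5 / 6 3 7 4 1 5 2 / 5 7 2 1 6 3 4 / 1 5 3 2 4 6 7).

Yes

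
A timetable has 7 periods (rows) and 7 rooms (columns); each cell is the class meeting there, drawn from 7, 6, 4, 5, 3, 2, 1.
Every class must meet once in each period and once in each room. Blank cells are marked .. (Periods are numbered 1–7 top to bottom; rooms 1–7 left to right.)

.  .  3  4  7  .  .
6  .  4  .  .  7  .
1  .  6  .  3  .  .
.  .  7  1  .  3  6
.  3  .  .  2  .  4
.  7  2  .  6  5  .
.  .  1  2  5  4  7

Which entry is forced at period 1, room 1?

Period 2, room 5: period 2 has {7, 6, 4} and room 5 has {7, 6, 5, 3, 2}, leaving only 1.
Period 3, room 6: period 3 has {6, 3, 1} and room 6 has {7, 4, 5, 3}, leaving only 2.
Period 3, room 7: period 3 has {6, 3, 2, 1} and room 7 has {7, 6, 4}, leaving only 5.
Period 3, room 2: period 3 has {6, 5, 3, 2, 1} and room 2 has {7, 3}, leaving only 4.
Period 3, room 4: period 3 has {6, 4, 5, 3, 2, 1} and room 4 has {4, 2, 1}, leaving only 7.
Period 4, room 5: period 4 has {7, 6, 3, 1} and room 5 has {7, 6, 5, 3, 2, 1}, leaving only 4.
Period 5, room 3: period 5 has {4, 3, 2} and room 3 has {7, 6, 4, 3, 2, 1}, leaving only 5.
Period 5, room 1: period 5 has {4, 5, 3, 2} and room 1 has {6, 1}, leaving only 7.
Period 5, room 4: period 5 has {7, 4, 5, 3, 2} and room 4 has {7, 4, 2, 1}, leaving only 6.
Period 5, room 6: period 5 has {7, 6, 4, 5, 3, 2} and room 6 has {7, 4, 5, 3, 2}, leaving only 1.
Period 1, room 6: period 1 has {7, 4, 3} and room 6 has {7, 4, 5, 3, 2, 1}, leaving only 6.
Period 6, room 4: period 6 has {7, 6, 5, 2} and room 4 has {7, 6, 4, 2, 1}, leaving only 3.
Period 2, room 4: period 2 has {7, 6, 4, 1} and room 4 has {7, 6, 4, 3, 2, 1}, leaving only 5.
Period 2, room 2: period 2 has {7, 6, 4, 5, 1} and room 2 has {7, 4, 3}, leaving only 2.
Period 2, room 7: period 2 has {7, 6, 4, 5, 2, 1} and room 7 has {7, 6, 4, 5}, leaving only 3.
Period 4, room 2: period 4 has {7, 6, 4, 3, 1} and room 2 has {7, 4, 3, 2}, leaving only 5.
Period 1, room 2: period 1 has {7, 6, 4, 3} and room 2 has {7, 4, 5, 3, 2}, leaving only 1.
Period 1, room 7: period 1 has {7, 6, 4, 3, 1} and room 7 has {7, 6, 4, 5, 3}, leaving only 2.
Period 1 already has {7, 6, 4, 3, 2, 1} and room 1 already has {7, 6, 1}, so period 1, room 1 must be 5.

5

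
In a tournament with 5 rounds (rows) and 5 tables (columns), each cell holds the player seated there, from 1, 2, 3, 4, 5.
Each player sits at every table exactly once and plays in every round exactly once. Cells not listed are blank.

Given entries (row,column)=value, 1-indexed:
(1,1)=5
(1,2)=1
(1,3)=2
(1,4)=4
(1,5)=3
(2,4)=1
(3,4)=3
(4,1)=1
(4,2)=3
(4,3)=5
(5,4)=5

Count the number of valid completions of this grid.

6

Round 2, table 1: eliminating its round and table leaves {2, 3, 4}.
Round 2, table 2: eliminating its round and table leaves {2, 4, 5}.
Round 2, table 3: eliminating its round and table leaves {3, 4}.
Round 2, table 5: eliminating its round and table leaves {2, 4, 5}.
Round 3, table 1: eliminating its round and table leaves {2, 4}.
Round 3, table 2: eliminating its round and table leaves {2, 4, 5}.
Round 3, table 3: eliminating its round and table leaves {1, 4}.
Round 3, table 5: eliminating its round and table leaves {1, 2, 4, 5}.
Round 4, table 4: eliminating its round and table leaves {2}.
Round 4, table 5: eliminating its round and table leaves {2, 4}.
Round 5, table 1: eliminating its round and table leaves {2, 3, 4}.
Round 5, table 2: eliminating its round and table leaves {2, 4}.
Round 5, table 3: eliminating its round and table leaves {1, 3, 4}.
Round 5, table 5: eliminating its round and table leaves {1, 2, 4}.
Enumerating the assignments across these blanks that avoid any round or table repeat gives 6 completions.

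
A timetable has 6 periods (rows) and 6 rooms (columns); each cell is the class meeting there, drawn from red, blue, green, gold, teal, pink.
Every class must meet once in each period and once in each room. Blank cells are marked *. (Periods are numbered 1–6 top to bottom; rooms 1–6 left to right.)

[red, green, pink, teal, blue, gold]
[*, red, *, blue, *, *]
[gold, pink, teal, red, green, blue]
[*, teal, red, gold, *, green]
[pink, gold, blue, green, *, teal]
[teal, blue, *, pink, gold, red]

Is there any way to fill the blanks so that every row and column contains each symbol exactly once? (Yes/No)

No period or room among the givens repeats a symbol, and propagating forced cells runs into no contradiction.
One valid completion exists (for instance, red green pink teal blue gold / green red gold blue teal pink / gold pink teal red green blue / blue teal red gold pink green / pink gold blue green red teal / teal blue green pink gold red).

Yes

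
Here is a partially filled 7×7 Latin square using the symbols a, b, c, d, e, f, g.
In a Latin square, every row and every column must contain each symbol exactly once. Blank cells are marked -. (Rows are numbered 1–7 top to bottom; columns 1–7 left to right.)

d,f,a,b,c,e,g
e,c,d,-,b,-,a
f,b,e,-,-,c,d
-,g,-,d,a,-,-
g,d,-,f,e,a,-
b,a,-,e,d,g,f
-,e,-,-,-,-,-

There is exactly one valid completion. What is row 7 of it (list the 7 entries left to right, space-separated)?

a e g c f d b

Row 2, column 4: row 2 has {a, b, c, d, e} and column 4 has {b, d, e, f}, leaving only g.
Row 2, column 6: row 2 has {a, b, c, d, e, g} and column 6 has {a, c, e, g}, leaving only f.
Row 3, column 4: row 3 has {b, c, d, e, f} and column 4 has {b, d, e, f, g}, leaving only a.
Row 7, column 4: row 7 has {e} and column 4 has {a, b, d, e, f, g}, leaving only c.
Row 7, column 1: row 7 has {c, e} and column 1 has {b, d, e, f, g}, leaving only a.
Row 7, column 7: row 7 has {a, c, e} and column 7 has {a, d, f, g}, leaving only b.
Row 7, column 6: row 7 has {a, b, c, e} and column 6 has {a, c, e, f, g}, leaving only d.
Row 3, column 5: row 3 has {a, b, c, d, e, f} and column 5 has {a, b, c, d, e}, leaving only g.
Row 7, column 5: row 7 has {a, b, c, d, e} and column 5 has {a, b, c, d, e, g}, leaving only f.
Row 7, column 3: row 7 has {a, b, c, d, e, f} and column 3 has {a, d, e}, leaving only g.
So row 7 reads: a e g c f d b.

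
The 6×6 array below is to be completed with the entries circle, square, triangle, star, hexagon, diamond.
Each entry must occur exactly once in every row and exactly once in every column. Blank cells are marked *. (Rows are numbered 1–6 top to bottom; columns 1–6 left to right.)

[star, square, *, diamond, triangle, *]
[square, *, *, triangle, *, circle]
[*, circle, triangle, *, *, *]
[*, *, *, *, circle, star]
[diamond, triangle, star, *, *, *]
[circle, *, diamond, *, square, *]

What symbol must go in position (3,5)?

Row 1, column 6: row 1 has {square, triangle, star, diamond} and column 6 has {circle, star}, leaving only hexagon.
Row 1, column 3: row 1 has {square, triangle, star, hexagon, diamond} and column 3 has {triangle, star, diamond}, leaving only circle.
Row 2, column 3: row 2 has {circle, square, triangle} and column 3 has {circle, triangle, star, diamond}, leaving only hexagon.
Row 3, column 1: row 3 has {circle, triangle} and column 1 has {circle, square, star, diamond}, leaving only hexagon.
Row 4, column 1: row 4 has {circle, star} and column 1 has {circle, square, star, hexagon, diamond}, leaving only triangle.
Row 4, column 3: row 4 has {circle, triangle, star} and column 3 has {circle, triangle, star, hexagon, diamond}, leaving only square.
Row 4, column 4: row 4 has {circle, square, triangle, star} and column 4 has {triangle, diamond}, leaving only hexagon.
Row 4, column 2: row 4 has {circle, square, triangle, star, hexagon} and column 2 has {circle, square, triangle}, leaving only diamond.
Row 2, column 2: row 2 has {circle, square, triangle, hexagon} and column 2 has {circle, square, triangle, diamond}, leaving only star.
Row 2, column 5: row 2 has {circle, square, triangle, star, hexagon} and column 5 has {circle, square, triangle}, leaving only diamond.
Row 3 already has {circle, triangle, hexagon} and column 5 already has {circle, square, triangle, diamond}, so row 3, column 5 must be star.

star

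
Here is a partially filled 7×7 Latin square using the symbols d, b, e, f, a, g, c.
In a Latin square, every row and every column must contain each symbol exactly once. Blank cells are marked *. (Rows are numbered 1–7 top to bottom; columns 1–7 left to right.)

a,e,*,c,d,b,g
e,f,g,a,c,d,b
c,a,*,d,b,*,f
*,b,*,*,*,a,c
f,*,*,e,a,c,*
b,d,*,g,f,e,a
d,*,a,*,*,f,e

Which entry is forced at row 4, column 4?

Row 4 already has {b, a, c} and column 4 already has {d, e, a, g, c}, so row 4, column 4 must be f.

f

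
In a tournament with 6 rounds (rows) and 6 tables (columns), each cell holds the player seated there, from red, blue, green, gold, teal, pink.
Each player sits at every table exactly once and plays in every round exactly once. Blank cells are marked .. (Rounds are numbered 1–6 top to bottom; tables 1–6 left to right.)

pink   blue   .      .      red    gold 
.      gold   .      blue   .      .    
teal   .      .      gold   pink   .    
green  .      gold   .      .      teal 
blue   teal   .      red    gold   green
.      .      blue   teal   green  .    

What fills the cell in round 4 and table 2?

Round 1, table 4: round 1 has {red, blue, gold, pink} and table 4 has {red, blue, gold, teal}, leaving only green.
Round 1, table 3: round 1 has {red, blue, green, gold, pink} and table 3 has {blue, gold}, leaving only teal.
Round 2, table 1: round 2 has {blue, gold} and table 1 has {blue, green, teal, pink}, leaving only red.
Round 2, table 5: round 2 has {red, blue, gold} and table 5 has {red, green, gold, pink}, leaving only teal.
Round 2, table 6: round 2 has {red, blue, gold, teal} and table 6 has {green, gold, teal}, leaving only pink.
Round 2, table 3: round 2 has {red, blue, gold, teal, pink} and table 3 has {blue, gold, teal}, leaving only green.
Round 3, table 3: round 3 has {gold, teal, pink} and table 3 has {blue, green, gold, teal}, leaving only red.
Round 3, table 2: round 3 has {red, gold, teal, pink} and table 2 has {blue, gold, teal}, leaving only green.
Round 3, table 6: round 3 has {red, green, gold, teal, pink} and table 6 has {green, gold, teal, pink}, leaving only blue.
Round 4, table 4: round 4 has {green, gold, teal} and table 4 has {red, blue, green, gold, teal}, leaving only pink.
Round 4 already has {green, gold, teal, pink} and table 2 already has {blue, green, gold, teal}, so round 4, table 2 must be red.

red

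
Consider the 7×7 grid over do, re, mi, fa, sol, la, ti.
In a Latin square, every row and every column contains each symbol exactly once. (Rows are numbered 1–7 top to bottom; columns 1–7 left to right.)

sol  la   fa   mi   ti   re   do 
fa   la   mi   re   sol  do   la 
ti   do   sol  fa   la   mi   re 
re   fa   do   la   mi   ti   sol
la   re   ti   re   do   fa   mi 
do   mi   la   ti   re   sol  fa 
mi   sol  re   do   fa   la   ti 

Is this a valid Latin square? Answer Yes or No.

No

Row 5 contains re twice (at columns 2 and 4); row 2 is also not a permutation.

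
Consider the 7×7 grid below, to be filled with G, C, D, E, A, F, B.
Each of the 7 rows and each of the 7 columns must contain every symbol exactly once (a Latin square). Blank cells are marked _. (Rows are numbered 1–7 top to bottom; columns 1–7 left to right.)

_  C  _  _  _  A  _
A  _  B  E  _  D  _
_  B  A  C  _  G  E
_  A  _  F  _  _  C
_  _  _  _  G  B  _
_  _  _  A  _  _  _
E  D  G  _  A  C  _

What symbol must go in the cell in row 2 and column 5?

Row 4, column 6: row 4 has {C, A, F} and column 6 has {G, C, D, A, B}, leaving only E.
Row 4, column 3: row 4 has {C, E, A, F} and column 3 has {G, A, B}, leaving only D.
Row 4, column 5: row 4 has {C, D, E, A, F} and column 5 has {G, A}, leaving only B.
Row 4, column 1: row 4 has {C, D, E, A, F, B} and column 1 has {E, A}, leaving only G.
Row 5, column 4: row 5 has {G, B} and column 4 has {C, E, A, F}, leaving only D.
Row 6, column 6: row 6 has {A} and column 6 has {G, C, D, E, A, B}, leaving only F.
Row 7, column 4: row 7 has {G, C, D, E, A} and column 4 has {C, D, E, A, F}, leaving only B.
Row 1, column 4: row 1 has {C, A} and column 4 has {C, D, E, A, F, B}, leaving only G.
Row 7, column 7: row 7 has {G, C, D, E, A, B} and column 7 has {C, E}, leaving only F.
Row 2, column 7: row 2 has {D, E, A, B} and column 7 has {C, E, F}, leaving only G.
Row 2, column 2: row 2 has {G, D, E, A, B} and column 2 has {C, D, A, B}, leaving only F.
Row 2 already has {G, D, E, A, F, B} and column 5 already has {G, A, B}, so row 2, column 5 must be C.

C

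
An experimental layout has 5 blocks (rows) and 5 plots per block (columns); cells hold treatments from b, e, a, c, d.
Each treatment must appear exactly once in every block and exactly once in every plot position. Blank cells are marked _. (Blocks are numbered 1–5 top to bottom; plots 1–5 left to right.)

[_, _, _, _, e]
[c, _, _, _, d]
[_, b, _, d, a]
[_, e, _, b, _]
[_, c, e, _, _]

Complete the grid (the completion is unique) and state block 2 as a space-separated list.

c a b e d

Block 2, plot 2: block 2 has {c, d} and plot 2 has {b, e, c}, leaving only a.
Block 2, plot 3: block 2 has {a, c, d} and plot 3 has {e}, leaving only b.
Block 2, plot 4: block 2 has {b, a, c, d} and plot 4 has {b, d}, leaving only e.
So block 2 reads: c a b e d.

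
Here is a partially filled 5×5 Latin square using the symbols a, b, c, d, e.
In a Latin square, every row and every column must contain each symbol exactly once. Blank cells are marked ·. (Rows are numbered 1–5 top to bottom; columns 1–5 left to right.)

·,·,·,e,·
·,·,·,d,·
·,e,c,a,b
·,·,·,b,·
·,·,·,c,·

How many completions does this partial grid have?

Row 1, column 1: eliminating its row and column leaves {a, b, c, d}.
Row 1, column 2: eliminating its row and column leaves {a, b, c, d}.
Row 1, column 3: eliminating its row and column leaves {a, b, d}.
Row 1, column 5: eliminating its row and column leaves {a, c, d}.
Row 2, column 1: eliminating its row and column leaves {a, b, c, e}.
Row 2, column 2: eliminating its row and column leaves {a, b, c}.
Row 2, column 3: eliminating its row and column leaves {a, b, e}.
Row 2, column 5: eliminating its row and column leaves {a, c, e}.
Row 3, column 1: eliminating its row and column leaves {d}.
Row 4, column 1: eliminating its row and column leaves {a, c, d, e}.
Row 4, column 2: eliminating its row and column leaves {a, c, d}.
Row 4, column 3: eliminating its row and column leaves {a, d, e}.
Row 4, column 5: eliminating its row and column leaves {a, c, d, e}.
Row 5, column 1: eliminating its row and column leaves {a, b, d, e}.
Row 5, column 2: eliminating its row and column leaves {a, b, d}.
Row 5, column 3: eliminating its row and column leaves {a, b, d, e}.
Row 5, column 5: eliminating its row and column leaves {a, d, e}.
Enumerating the assignments across these blanks that avoid any row or column repeat gives 56 completions.

56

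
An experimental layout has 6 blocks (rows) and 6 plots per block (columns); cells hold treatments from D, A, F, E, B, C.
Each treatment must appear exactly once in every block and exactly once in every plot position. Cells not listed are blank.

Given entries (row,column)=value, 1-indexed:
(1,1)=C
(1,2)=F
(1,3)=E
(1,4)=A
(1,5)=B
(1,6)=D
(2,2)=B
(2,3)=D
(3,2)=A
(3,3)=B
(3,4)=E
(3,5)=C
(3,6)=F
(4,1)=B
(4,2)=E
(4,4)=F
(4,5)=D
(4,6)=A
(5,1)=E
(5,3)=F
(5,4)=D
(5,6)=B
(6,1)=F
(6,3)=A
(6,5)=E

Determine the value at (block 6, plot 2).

Block 2, plot 1: block 2 has {D, B} and plot 1 has {F, E, B, C}, leaving only A.
Block 2, plot 4: block 2 has {D, A, B} and plot 4 has {D, A, F, E}, leaving only C.
Block 2, plot 5: block 2 has {D, A, B, C} and plot 5 has {D, E, B, C}, leaving only F.
Block 2, plot 6: block 2 has {D, A, F, B, C} and plot 6 has {D, A, F, B}, leaving only E.
Block 3, plot 1: block 3 has {A, F, E, B, C} and plot 1 has {A, F, E, B, C}, leaving only D.
Block 4, plot 3: block 4 has {D, A, F, E, B} and plot 3 has {D, A, F, E, B}, leaving only C.
Block 5, plot 2: block 5 has {D, F, E, B} and plot 2 has {A, F, E, B}, leaving only C.
Block 6 already has {A, F, E} and plot 2 already has {A, F, E, B, C}, so block 6, plot 2 must be D.

D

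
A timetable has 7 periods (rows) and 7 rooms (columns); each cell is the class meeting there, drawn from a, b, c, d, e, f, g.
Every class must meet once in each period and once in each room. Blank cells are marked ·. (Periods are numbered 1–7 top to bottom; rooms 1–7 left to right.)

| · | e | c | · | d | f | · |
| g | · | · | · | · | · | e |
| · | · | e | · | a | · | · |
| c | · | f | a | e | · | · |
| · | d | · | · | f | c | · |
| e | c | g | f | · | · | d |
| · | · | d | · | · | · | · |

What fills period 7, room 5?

Period 6, room 5: period 6 has {c, d, e, f, g} and room 5 has {a, d, e, f}, leaving only b.
Period 2, room 5: period 2 has {e, g} and room 5 has {a, b, d, e, f}, leaving only c.
Period 7 already has {d} and room 5 already has {a, b, c, d, e, f}, so period 7, room 5 must be g.

g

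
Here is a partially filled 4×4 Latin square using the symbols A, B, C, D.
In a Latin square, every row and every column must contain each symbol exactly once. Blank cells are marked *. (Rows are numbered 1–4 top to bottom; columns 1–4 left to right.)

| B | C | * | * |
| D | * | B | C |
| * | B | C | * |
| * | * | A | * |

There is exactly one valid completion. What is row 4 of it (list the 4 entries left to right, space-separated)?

C D A B

Row 4, column 1: row 4 has {A} and column 1 has {B, D}, leaving only C.
Row 4, column 2: row 4 has {A, C} and column 2 has {B, C}, leaving only D.
Row 4, column 4: row 4 has {A, C, D} and column 4 has {C}, leaving only B.
So row 4 reads: C D A B.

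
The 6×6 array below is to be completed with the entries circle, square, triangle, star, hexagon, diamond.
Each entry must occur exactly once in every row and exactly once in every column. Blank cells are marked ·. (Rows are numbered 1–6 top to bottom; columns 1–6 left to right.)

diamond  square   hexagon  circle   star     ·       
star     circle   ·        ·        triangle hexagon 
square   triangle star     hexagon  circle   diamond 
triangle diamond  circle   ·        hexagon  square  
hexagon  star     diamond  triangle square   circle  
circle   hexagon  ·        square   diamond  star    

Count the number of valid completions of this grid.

Row 1, column 6: eliminating its row and column leaves {triangle}.
Row 2, column 3: eliminating its row and column leaves {square}.
Row 2, column 4: eliminating its row and column leaves {diamond}.
Row 4, column 4: eliminating its row and column leaves {star}.
Row 6, column 3: eliminating its row and column leaves {triangle}.
Only one assignment across all blanks avoids any row or column repeat, giving 1 completion.

1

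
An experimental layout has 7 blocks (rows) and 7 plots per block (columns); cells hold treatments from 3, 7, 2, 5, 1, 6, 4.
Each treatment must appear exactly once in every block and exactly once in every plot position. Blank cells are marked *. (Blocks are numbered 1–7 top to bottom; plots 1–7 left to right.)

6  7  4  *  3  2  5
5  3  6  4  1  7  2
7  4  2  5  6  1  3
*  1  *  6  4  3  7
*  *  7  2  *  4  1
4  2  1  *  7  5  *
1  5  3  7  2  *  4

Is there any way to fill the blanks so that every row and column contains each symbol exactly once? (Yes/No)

Yes

No block or plot among the givens repeats a symbol, and propagating forced cells runs into no contradiction.
One valid completion exists (for instance, 6 7 4 1 3 2 5 / 5 3 6 4 1 7 2 / 7 4 2 5 6 1 3 / 2 1 5 6 4 3 7 / 3 6 7 2 5 4 1 / 4 2 1 3 7 5 6 / 1 5 3 7 2 6 4).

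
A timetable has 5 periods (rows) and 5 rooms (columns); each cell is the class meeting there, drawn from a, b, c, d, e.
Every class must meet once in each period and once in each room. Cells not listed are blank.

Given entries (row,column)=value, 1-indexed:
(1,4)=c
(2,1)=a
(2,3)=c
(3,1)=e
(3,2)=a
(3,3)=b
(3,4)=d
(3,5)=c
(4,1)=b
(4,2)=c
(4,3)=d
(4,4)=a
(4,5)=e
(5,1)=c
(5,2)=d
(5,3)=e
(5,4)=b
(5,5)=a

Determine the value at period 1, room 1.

d

Period 1 already has {c} and room 1 already has {a, b, c, e}, so period 1, room 1 must be d.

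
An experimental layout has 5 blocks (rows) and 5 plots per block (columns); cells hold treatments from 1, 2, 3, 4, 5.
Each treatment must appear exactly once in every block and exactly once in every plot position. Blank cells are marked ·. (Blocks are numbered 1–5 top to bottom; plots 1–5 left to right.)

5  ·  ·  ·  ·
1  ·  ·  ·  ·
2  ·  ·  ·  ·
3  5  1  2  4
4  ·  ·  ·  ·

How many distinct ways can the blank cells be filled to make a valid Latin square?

Block 1, plot 2: eliminating its block and plot leaves {1, 2, 3, 4}.
Block 1, plot 3: eliminating its block and plot leaves {2, 3, 4}.
Block 1, plot 4: eliminating its block and plot leaves {1, 3, 4}.
Block 1, plot 5: eliminating its block and plot leaves {1, 2, 3}.
Block 2, plot 2: eliminating its block and plot leaves {2, 3, 4}.
Block 2, plot 3: eliminating its block and plot leaves {2, 3, 4, 5}.
Block 2, plot 4: eliminating its block and plot leaves {3, 4, 5}.
Block 2, plot 5: eliminating its block and plot leaves {2, 3, 5}.
Block 3, plot 2: eliminating its block and plot leaves {1, 3, 4}.
Block 3, plot 3: eliminating its block and plot leaves {3, 4, 5}.
Block 3, plot 4: eliminating its block and plot leaves {1, 3, 4, 5}.
Block 3, plot 5: eliminating its block and plot leaves {1, 3, 5}.
Block 5, plot 2: eliminating its block and plot leaves {1, 2, 3}.
Block 5, plot 3: eliminating its block and plot leaves {2, 3, 5}.
Block 5, plot 4: eliminating its block and plot leaves {1, 3, 5}.
Block 5, plot 5: eliminating its block and plot leaves {1, 2, 3, 5}.
Enumerating the assignments across these blanks that avoid any block or plot repeat gives 56 completions.

56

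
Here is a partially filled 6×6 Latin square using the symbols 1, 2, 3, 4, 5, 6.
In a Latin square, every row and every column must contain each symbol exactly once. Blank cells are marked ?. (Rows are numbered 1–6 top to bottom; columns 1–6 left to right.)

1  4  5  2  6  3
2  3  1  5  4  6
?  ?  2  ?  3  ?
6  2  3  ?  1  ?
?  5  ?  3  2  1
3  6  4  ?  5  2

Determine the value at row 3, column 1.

5

Row 3, column 2: row 3 has {2, 3} and column 2 has {2, 3, 4, 5, 6}, leaving only 1.
Row 4, column 4: row 4 has {1, 2, 3, 6} and column 4 has {2, 3, 5}, leaving only 4.
Row 3, column 4: row 3 has {1, 2, 3} and column 4 has {2, 3, 4, 5}, leaving only 6.
Row 4, column 6: row 4 has {1, 2, 3, 4, 6} and column 6 has {1, 2, 3, 6}, leaving only 5.
Row 3, column 6: row 3 has {1, 2, 3, 6} and column 6 has {1, 2, 3, 5, 6}, leaving only 4.
Row 3 already has {1, 2, 3, 4, 6} and column 1 already has {1, 2, 3, 6}, so row 3, column 1 must be 5.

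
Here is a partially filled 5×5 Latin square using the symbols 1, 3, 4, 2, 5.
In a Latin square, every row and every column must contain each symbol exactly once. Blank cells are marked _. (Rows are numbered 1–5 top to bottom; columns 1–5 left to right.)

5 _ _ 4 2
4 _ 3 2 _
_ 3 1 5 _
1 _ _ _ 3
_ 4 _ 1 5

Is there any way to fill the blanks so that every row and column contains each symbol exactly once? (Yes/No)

Row 1, column 3: row 1 together with column 3 already contain {1, 3, 4, 2, 5} — every symbol — so nothing can go there. The grid has no valid completion.

No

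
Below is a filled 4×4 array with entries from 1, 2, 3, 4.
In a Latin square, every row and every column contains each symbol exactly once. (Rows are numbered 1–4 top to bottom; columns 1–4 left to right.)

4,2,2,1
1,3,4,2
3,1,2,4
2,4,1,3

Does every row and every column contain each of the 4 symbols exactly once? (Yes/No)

No

Row 1 contains 2 twice (at columns 2 and 3), so it is not a permutation.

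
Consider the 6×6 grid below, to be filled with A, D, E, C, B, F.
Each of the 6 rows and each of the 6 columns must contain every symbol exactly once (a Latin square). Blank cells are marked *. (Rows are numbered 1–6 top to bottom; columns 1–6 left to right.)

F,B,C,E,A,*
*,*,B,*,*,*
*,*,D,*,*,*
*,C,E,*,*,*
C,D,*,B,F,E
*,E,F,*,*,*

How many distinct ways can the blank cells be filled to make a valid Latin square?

28

Row 1, column 6: eliminating its row and column leaves {D}.
Row 2, column 1: eliminating its row and column leaves {A, D, E}.
Row 2, column 2: eliminating its row and column leaves {A, F}.
Row 2, column 4: eliminating its row and column leaves {A, D, C, F}.
Row 2, column 5: eliminating its row and column leaves {D, E, C}.
Row 2, column 6: eliminating its row and column leaves {A, D, C, F}.
Row 3, column 1: eliminating its row and column leaves {A, E, B}.
Row 3, column 2: eliminating its row and column leaves {A, F}.
Row 3, column 4: eliminating its row and column leaves {A, C, F}.
Row 3, column 5: eliminating its row and column leaves {E, C, B}.
Row 3, column 6: eliminating its row and column leaves {A, C, B, F}.
Row 4, column 1: eliminating its row and column leaves {A, D, B}.
Row 4, column 4: eliminating its row and column leaves {A, D, F}.
Row 4, column 5: eliminating its row and column leaves {D, B}.
Row 4, column 6: eliminating its row and column leaves {A, D, B, F}.
Row 5, column 3: eliminating its row and column leaves {A}.
Row 6, column 1: eliminating its row and column leaves {A, D, B}.
Row 6, column 4: eliminating its row and column leaves {A, D, C}.
Row 6, column 5: eliminating its row and column leaves {D, C, B}.
Row 6, column 6: eliminating its row and column leaves {A, D, C, B}.
Enumerating the assignments across these blanks that avoid any row or column repeat gives 28 completions.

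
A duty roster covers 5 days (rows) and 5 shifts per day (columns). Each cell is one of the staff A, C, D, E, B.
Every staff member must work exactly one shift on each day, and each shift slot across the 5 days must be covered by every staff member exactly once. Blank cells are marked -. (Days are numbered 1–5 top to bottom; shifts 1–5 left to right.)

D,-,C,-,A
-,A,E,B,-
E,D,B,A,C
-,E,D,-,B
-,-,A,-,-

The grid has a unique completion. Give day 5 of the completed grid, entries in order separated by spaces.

B C A D E

Day 1, shift 2: day 1 has {A, C, D} and shift 2 has {A, D, E}, leaving only B.
Day 5, shift 2: day 5 has {A} and shift 2 has {A, D, E, B}, leaving only C.
Day 5, shift 1: day 5 has {A, C} and shift 1 has {D, E}, leaving only B.
Day 1, shift 4: day 1 has {A, C, D, B} and shift 4 has {A, B}, leaving only E.
Day 5, shift 4: day 5 has {A, C, B} and shift 4 has {A, E, B}, leaving only D.
Day 5, shift 5: day 5 has {A, C, D, B} and shift 5 has {A, C, B}, leaving only E.
So day 5 reads: B C A D E.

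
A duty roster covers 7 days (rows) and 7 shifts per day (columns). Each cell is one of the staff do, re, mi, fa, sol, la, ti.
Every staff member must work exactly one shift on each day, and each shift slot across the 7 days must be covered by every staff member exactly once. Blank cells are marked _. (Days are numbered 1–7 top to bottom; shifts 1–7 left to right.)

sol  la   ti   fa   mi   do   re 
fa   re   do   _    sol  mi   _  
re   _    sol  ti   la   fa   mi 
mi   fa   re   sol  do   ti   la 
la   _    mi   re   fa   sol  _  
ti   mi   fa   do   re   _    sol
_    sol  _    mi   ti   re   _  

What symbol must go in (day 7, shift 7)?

fa

Day 2, shift 4: day 2 has {do, re, mi, fa, sol} and shift 4 has {do, re, mi, fa, sol, ti}, leaving only la.
Day 2, shift 7: day 2 has {do, re, mi, fa, sol, la} and shift 7 has {re, mi, sol, la}, leaving only ti.
Day 3, shift 2: day 3 has {re, mi, fa, sol, la, ti} and shift 2 has {re, mi, fa, sol, la}, leaving only do.
Day 5, shift 2: day 5 has {re, mi, fa, sol, la} and shift 2 has {do, re, mi, fa, sol, la}, leaving only ti.
Day 5, shift 7: day 5 has {re, mi, fa, sol, la, ti} and shift 7 has {re, mi, sol, la, ti}, leaving only do.
Day 7 already has {re, mi, sol, ti} and shift 7 already has {do, re, mi, sol, la, ti}, so day 7, shift 7 must be fa.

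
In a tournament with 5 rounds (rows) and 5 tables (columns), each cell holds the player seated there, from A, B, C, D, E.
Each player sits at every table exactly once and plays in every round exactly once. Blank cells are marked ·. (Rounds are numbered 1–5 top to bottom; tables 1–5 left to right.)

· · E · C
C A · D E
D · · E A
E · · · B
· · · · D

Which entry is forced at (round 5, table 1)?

B

Round 2, table 3: round 2 has {A, C, D, E} and table 3 has {E}, leaving only B.
Round 3, table 3: round 3 has {A, D, E} and table 3 has {B, E}, leaving only C.
Round 3, table 2: round 3 has {A, C, D, E} and table 2 has {A}, leaving only B.
Round 1, table 2: round 1 has {C, E} and table 2 has {A, B}, leaving only D.
Round 4, table 2: round 4 has {B, E} and table 2 has {A, B, D}, leaving only C.
Round 4, table 4: round 4 has {B, C, E} and table 4 has {D, E}, leaving only A.
Round 1, table 4: round 1 has {C, D, E} and table 4 has {A, D, E}, leaving only B.
Round 1, table 1: round 1 has {B, C, D, E} and table 1 has {C, D, E}, leaving only A.
Round 5 already has {D} and table 1 already has {A, C, D, E}, so round 5, table 1 must be B.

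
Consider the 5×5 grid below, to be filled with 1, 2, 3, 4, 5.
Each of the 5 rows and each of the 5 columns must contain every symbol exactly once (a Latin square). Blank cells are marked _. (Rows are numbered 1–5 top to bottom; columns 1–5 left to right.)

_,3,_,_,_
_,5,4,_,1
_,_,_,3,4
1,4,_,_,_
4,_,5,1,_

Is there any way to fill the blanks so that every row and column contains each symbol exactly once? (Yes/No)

No row or column among the givens repeats a symbol, and propagating forced cells runs into no contradiction.
One valid completion exists (for instance, 2 3 1 4 5 / 3 5 4 2 1 / 5 1 2 3 4 / 1 4 3 5 2 / 4 2 5 1 3).

Yes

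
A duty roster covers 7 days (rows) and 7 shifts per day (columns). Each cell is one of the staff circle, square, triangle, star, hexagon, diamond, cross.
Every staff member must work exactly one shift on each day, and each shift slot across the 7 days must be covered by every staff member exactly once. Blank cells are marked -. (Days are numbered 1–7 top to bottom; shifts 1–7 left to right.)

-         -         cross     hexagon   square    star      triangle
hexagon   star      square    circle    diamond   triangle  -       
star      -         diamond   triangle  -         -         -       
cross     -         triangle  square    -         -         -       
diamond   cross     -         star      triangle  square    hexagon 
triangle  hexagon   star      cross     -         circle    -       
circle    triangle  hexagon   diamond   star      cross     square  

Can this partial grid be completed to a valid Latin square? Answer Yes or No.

Day 1, shift 1: day 1 together with shift 1 already contain {circle, square, triangle, star, hexagon, diamond, cross} — every symbol — so nothing can go there. The grid has no valid completion.

No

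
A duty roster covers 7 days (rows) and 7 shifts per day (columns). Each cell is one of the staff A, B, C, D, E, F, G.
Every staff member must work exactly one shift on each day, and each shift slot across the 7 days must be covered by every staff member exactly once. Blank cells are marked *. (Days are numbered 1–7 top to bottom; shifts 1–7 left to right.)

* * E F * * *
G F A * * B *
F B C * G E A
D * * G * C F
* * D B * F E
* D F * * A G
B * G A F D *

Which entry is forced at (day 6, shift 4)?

Day 1, shift 6: day 1 has {E, F} and shift 6 has {A, B, C, D, E, F}, leaving only G.
Day 3, shift 4: day 3 has {A, B, C, E, F, G} and shift 4 has {A, B, F, G}, leaving only D.
Day 4, shift 3: day 4 has {C, D, F, G} and shift 3 has {A, C, D, E, F, G}, leaving only B.
Day 7, shift 7: day 7 has {A, B, D, F, G} and shift 7 has {A, E, F, G}, leaving only C.
Day 2, shift 7: day 2 has {A, B, F, G} and shift 7 has {A, C, E, F, G}, leaving only D.
Day 1, shift 7: day 1 has {E, F, G} and shift 7 has {A, C, D, E, F, G}, leaving only B.
Day 7, shift 2: day 7 has {A, B, C, D, F, G} and shift 2 has {B, D, F}, leaving only E.
Day 4, shift 2: day 4 has {B, C, D, F, G} and shift 2 has {B, D, E, F}, leaving only A.
Day 1, shift 2: day 1 has {B, E, F, G} and shift 2 has {A, B, D, E, F}, leaving only C.
Day 1, shift 1: day 1 has {B, C, E, F, G} and shift 1 has {B, D, F, G}, leaving only A.
Day 1, shift 5: day 1 has {A, B, C, E, F, G} and shift 5 has {F, G}, leaving only D.
Day 4, shift 5: day 4 has {A, B, C, D, F, G} and shift 5 has {D, F, G}, leaving only E.
Day 2, shift 5: day 2 has {A, B, D, F, G} and shift 5 has {D, E, F, G}, leaving only C.
Day 2, shift 4: day 2 has {A, B, C, D, F, G} and shift 4 has {A, B, D, F, G}, leaving only E.
Day 6 already has {A, D, F, G} and shift 4 already has {A, B, D, E, F, G}, so day 6, shift 4 must be C.

C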